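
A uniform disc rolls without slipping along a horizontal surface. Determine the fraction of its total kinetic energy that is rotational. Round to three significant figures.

Here I = (1/2)MR², so the shape factor k = I/(MR²) = 0.5.
Since ω = v/R, the translational part is ½Mv² and the rotational part is ½I(v/R)² = ½kMv²; the total is ½(1+k)Mv².
The rotational fraction is therefore k/(1+k) = 0.5/1.5 ≈ 0.333.

fraction ≈ 0.333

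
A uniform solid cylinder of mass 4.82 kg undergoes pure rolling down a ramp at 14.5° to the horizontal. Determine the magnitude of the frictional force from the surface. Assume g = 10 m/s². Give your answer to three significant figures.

The moment of inertia is (1/2)MR², giving k ≡ I/(MR²) = 0.5.
Translational: Mg sinθ − f = Ma. Rotational about the CM: fR = Iα = kMRa, so f = kMa.
Combining, a = g sinθ/(1+k) and f = kMa = kMg sinθ/(1+k).
f = 0.5 × 4.82 × 10 × sin14.5° / 1.5 ≈ 4.02 N.

f ≈ 4.02 N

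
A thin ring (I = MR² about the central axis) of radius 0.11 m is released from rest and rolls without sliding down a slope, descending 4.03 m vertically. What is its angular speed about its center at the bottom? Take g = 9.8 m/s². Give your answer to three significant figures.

ω ≈ 57.1 rad/s

Here I = MR², so the shape factor k = I/(MR²) = 1.
Since it rolls without slipping, ω = v/R and KE = ½Mv² + ½Iω² = ½(1+k)Mv² = Mv².
Energy conservation Mgh = ½(1+k)Mv² gives v = √(2gh/(1+k)) = √(2 × 9.8 × 4.03 / 2) = 6.284 m/s.
The angular speed follows from ω = v/R = 6.284/0.11 ≈ 57.1 rad/s.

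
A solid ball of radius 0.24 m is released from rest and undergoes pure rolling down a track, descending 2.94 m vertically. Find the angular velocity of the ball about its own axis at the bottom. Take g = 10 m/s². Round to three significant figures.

ω ≈ 27.0 rad/s

Here I = (2/5)MR², so the shape factor k = I/(MR²) = 0.4.
The rolling condition ω = v/R makes the rotational term ½I(v/R)² = ½kMv², so KE_total = ½(1+k)Mv² = (7/10)Mv².
Energy conservation Mgh = ½(1+k)Mv² gives v = √(2gh/(1+k)) = √(2 × 10 × 2.94 / 1.4) = 6.481 m/s.
The angular speed follows from ω = v/R = 6.481/0.24 ≈ 27.0 rad/s.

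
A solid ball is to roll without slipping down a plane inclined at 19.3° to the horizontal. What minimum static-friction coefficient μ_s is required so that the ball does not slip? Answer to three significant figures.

μ_min ≈ 0.100

For this body I = (2/5)MR², i.e. k = I/(MR²) = 0.4.
Translational: Mg sinθ − f = Ma. Rotational about the CM: fR = Iα = kMRa, so f = kMa.
These give a = g sinθ/(1+k) and the required friction f = kMg sinθ/(1+k).
With N = Mg cosθ, the no-slip condition f ≤ μN gives μ_min = f/N = k tanθ/(1+k).
μ_min = 0.4 × tan19.3° / 1.4 ≈ 0.100.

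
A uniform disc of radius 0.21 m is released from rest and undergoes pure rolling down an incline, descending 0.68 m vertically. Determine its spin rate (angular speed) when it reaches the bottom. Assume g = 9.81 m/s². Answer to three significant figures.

ω ≈ 14.2 rad/s

With I = (1/2)MR², the ratio k = I/(MR²) is 0.5.
Pure rolling means v = ωR; then KE = ½Mv² + ½I(v/R)² = ½(1+k)Mv² = (3/4)Mv².
Energy conservation Mgh = ½(1+k)Mv² gives v = √(2gh/(1+k)) = √(2 × 9.81 × 0.68 / 1.5) = 2.982 m/s.
Then ω = v/R = 2.982 / 0.21 ≈ 14.2 rad/s.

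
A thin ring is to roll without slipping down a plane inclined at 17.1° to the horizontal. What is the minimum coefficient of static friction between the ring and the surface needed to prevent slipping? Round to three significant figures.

μ_min ≈ 0.154

For this body I = MR², i.e. k = I/(MR²) = 1.
Newton's second law down the slope: Mg sinθ − f = Ma. The torque equation fR = Iα (with α = a/R) gives f = kMa.
These give a = g sinθ/(1+k) and the required friction f = kMg sinθ/(1+k).
The normal force is N = Mg cosθ, so μ_min = f/N = k tanθ/(1+k).
μ_min = 1 × tan17.1° / 2 ≈ 0.154.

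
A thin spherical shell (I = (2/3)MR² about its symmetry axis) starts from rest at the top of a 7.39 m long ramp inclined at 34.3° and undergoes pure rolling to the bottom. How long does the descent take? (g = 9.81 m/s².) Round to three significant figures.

t ≈ 2.11 s

Here I = (2/3)MR², so the shape factor k = I/(MR²) = 2/3.
Translational: Mg sinθ − f = Ma. Rotational about the CM: fR = Iα = kMRa, so f = kMa.
Hence a = g sinθ/(1+k) = 9.81×sin34.3°/1.667 = 3.317 m/s².
With constant a from rest, t = √(2L/a) = √(2·7.39/3.317) ≈ 2.11 s.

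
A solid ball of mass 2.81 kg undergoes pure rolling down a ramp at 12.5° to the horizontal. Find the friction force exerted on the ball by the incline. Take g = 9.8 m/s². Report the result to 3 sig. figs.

With I = (2/5)MR², the ratio k = I/(MR²) is 0.4.
Translational: Mg sinθ − f = Ma. Rotational about the CM: fR = Iα = kMRa, so f = kMa.
Combining, a = g sinθ/(1+k) and f = kMa = kMg sinθ/(1+k).
f = 0.4 × 2.81 × 9.8 × sin12.5° / 1.4 ≈ 1.70 N.

f ≈ 1.70 N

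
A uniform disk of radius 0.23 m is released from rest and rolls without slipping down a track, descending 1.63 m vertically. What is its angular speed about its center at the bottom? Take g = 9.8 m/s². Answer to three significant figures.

ω ≈ 20.1 rad/s

Here I = (1/2)MR², so the shape factor k = I/(MR²) = 0.5.
The rolling condition ω = v/R makes the rotational term ½I(v/R)² = ½kMv², so KE_total = ½(1+k)Mv² = (3/4)Mv².
Energy conservation Mgh = ½(1+k)Mv² gives v = √(2gh/(1+k)) = √(2 × 9.8 × 1.63 / 1.5) = 4.615 m/s.
Then ω = v/R = 4.615 / 0.23 ≈ 20.1 rad/s.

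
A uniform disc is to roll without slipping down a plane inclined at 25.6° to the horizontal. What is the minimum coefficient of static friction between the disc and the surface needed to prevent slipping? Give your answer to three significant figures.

μ_min ≈ 0.160

With I = (1/2)MR², the ratio k = I/(MR²) is 0.5.
Translational: Mg sinθ − f = Ma. Rotational about the CM: fR = Iα = kMRa, so f = kMa.
These give a = g sinθ/(1+k) and the required friction f = kMg sinθ/(1+k).
With N = Mg cosθ, the no-slip condition f ≤ μN gives μ_min = f/N = k tanθ/(1+k).
μ_min = 0.5 × tan25.6° / 1.5 ≈ 0.160.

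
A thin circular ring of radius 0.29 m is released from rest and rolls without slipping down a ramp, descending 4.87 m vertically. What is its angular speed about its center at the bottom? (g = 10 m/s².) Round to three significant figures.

For this body I = MR², i.e. k = I/(MR²) = 1.
Since it rolls without slipping, ω = v/R and KE = ½Mv² + ½Iω² = ½(1+k)Mv² = Mv².
Energy conservation Mgh = ½(1+k)Mv² gives v = √(2gh/(1+k)) = √(2 × 10 × 4.87 / 2) = 6.979 m/s.
The angular speed follows from ω = v/R = 6.979/0.29 ≈ 24.1 rad/s.

ω ≈ 24.1 rad/s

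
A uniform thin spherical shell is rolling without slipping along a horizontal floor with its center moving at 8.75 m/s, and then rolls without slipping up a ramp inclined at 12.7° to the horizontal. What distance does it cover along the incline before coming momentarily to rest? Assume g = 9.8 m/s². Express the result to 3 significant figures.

For this body I = (2/3)MR², i.e. k = I/(MR²) = 2/3.
The rolling condition ω = v/R makes the rotational term ½I(v/R)² = ½kMv², so KE_total = ½(1+k)Mv² = (5/6)Mv².
Setting this equal to Mgh gives the vertical rise h = (1+k)v₀²/(2g) = 1.667×8.75²/(2×9.8) = 6.51 m.
Along the incline, d = h/sinθ = 6.51/sin12.7° ≈ 29.6 m.

d ≈ 29.6 m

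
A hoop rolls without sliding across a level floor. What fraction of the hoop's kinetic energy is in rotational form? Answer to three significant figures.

The moment of inertia is MR², giving k ≡ I/(MR²) = 1.
Since ω = v/R, the translational part is ½Mv² and the rotational part is ½I(v/R)² = ½kMv²; the total is ½(1+k)Mv².
The rotational fraction is therefore k/(1+k) = 1/2 ≈ 0.500.

fraction ≈ 0.500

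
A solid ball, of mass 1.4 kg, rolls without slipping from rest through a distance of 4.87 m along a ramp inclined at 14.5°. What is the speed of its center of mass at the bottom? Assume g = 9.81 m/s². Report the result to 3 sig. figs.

v ≈ 4.13 m/s

With I = (2/5)MR², the ratio k = I/(MR²) is 0.4.
The rolling condition ω = v/R makes the rotational term ½I(v/R)² = ½kMv², so KE_total = ½(1+k)Mv² = (7/10)Mv².
The vertical drop is h = L sinθ = 4.87 × sin14.5° = 1.219 m.
Energy conservation: Mgh = (7/10)Mv², so v = √(2gh/(1+k)) = √(2 × 9.81 × 1.219 / 1.4) ≈ 4.13 m/s.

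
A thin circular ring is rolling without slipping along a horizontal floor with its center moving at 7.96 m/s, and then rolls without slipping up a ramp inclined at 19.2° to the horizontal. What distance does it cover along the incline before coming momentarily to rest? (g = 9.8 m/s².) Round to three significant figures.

Here I = MR², so the shape factor k = I/(MR²) = 1.
Since it rolls without slipping, ω = v/R and KE = ½Mv² + ½Iω² = ½(1+k)Mv² = Mv².
Setting this equal to Mgh gives the vertical rise h = (1+k)v₀²/(2g) = 2×7.96²/(2×9.8) = 6.465 m.
Along the incline, d = h/sinθ = 6.465/sin19.2° ≈ 19.7 m.

d ≈ 19.7 m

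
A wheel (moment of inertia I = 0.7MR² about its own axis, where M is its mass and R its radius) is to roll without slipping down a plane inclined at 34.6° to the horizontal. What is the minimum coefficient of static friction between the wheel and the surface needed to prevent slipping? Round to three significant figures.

Here I = 0.7MR², so the shape factor k = I/(MR²) = 0.7.
Along the incline Mg sinθ − f = Ma, and torque about the center fR = Iα = kMR²(a/R) gives f = kMa.
These give a = g sinθ/(1+k) and the required friction f = kMg sinθ/(1+k).
The normal force is N = Mg cosθ, so μ_min = f/N = k tanθ/(1+k).
μ_min = 0.7 × tan34.6° / 1.7 ≈ 0.284.

μ_min ≈ 0.284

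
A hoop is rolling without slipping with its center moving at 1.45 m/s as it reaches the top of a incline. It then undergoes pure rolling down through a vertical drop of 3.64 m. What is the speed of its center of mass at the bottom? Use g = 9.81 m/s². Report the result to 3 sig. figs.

For this body I = MR², i.e. k = I/(MR²) = 1.
Pure rolling means v = ωR; then KE = ½Mv² + ½I(v/R)² = ½(1+k)Mv² = Mv².
Conserving energy between top and bottom: Mv² = Mv₀² + Mgh, hence v² = v₀² + 2gh/(1+k).
v = √(1.45² + 2×9.81×3.64/2) = √37.81 ≈ 6.15 m/s.

v ≈ 6.15 m/s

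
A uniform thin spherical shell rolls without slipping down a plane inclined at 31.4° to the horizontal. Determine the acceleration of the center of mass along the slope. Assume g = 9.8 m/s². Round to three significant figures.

For this body I = (2/3)MR², i.e. k = I/(MR²) = 2/3.
Along the incline Mg sinθ − f = Ma, and torque about the center fR = Iα = kMR²(a/R) gives f = kMa.
Eliminating f: Mg sinθ = (1+k)Ma, so a = g sinθ/(1+k) = 9.8 × sin31.4° / 1.667 ≈ 3.06 m/s².

a ≈ 3.06 m/s²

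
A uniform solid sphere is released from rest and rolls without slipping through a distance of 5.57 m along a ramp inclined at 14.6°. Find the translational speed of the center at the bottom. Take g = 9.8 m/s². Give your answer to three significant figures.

v ≈ 4.43 m/s

Here I = (2/5)MR², so the shape factor k = I/(MR²) = 0.4.
Pure rolling means v = ωR; then KE = ½Mv² + ½I(v/R)² = ½(1+k)Mv² = (7/10)Mv².
The vertical drop is h = L sinθ = 5.57 × sin14.6° = 1.404 m.
Energy conservation: Mgh = (7/10)Mv², so v = √(2gh/(1+k)) = √(2 × 9.8 × 1.404 / 1.4) ≈ 4.43 m/s.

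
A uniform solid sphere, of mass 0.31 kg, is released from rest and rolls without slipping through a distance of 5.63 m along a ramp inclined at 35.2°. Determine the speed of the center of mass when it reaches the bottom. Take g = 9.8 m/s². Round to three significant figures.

v ≈ 6.74 m/s

The moment of inertia is (2/5)MR², giving k ≡ I/(MR²) = 0.4.
Rolling without slipping gives ω = v/R, so the total kinetic energy is ½Mv² + ½Iω² = ½(1+k)Mv² = (7/10)Mv².
The vertical drop is h = L sinθ = 5.63 × sin35.2° = 3.245 m.
Setting Mgh = (7/10)Mv² gives v = √(2gh/(1+k)) = √(2·9.8·3.245/1.4) ≈ 6.74 m/s.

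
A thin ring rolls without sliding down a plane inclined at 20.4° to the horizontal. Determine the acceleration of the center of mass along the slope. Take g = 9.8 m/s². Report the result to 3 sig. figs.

With I = MR², the ratio k = I/(MR²) is 1.
Along the incline Mg sinθ − f = Ma, and torque about the center fR = Iα = kMR²(a/R) gives f = kMa.
Eliminating f: Mg sinθ = (1+k)Ma, so a = g sinθ/(1+k) = 9.8 × sin20.4° / 2 ≈ 1.71 m/s².

a ≈ 1.71 m/s²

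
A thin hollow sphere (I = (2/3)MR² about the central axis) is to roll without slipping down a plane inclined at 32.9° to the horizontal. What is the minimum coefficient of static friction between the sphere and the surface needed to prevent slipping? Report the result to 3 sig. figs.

Here I = (2/3)MR², so the shape factor k = I/(MR²) = 2/3.
Newton's second law down the slope: Mg sinθ − f = Ma. The torque equation fR = Iα (with α = a/R) gives f = kMa.
These give a = g sinθ/(1+k) and the required friction f = kMg sinθ/(1+k).
The normal force is N = Mg cosθ, so μ_min = f/N = k tanθ/(1+k).
μ_min = (2/3) × tan32.9° / 1.667 ≈ 0.259.

μ_min ≈ 0.259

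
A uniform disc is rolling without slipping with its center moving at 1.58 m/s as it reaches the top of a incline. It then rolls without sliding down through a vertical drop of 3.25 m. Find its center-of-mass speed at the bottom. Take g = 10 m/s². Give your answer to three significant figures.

v ≈ 6.77 m/s

For this body I = (1/2)MR², i.e. k = I/(MR²) = 0.5.
The rolling condition ω = v/R makes the rotational term ½I(v/R)² = ½kMv², so KE_total = ½(1+k)Mv² = (3/4)Mv².
Energy conservation: (3/4)Mv₀² + Mgh = (3/4)Mv², so v² = v₀² + 2gh/(1+k).
v = √(1.58² + 2×10×3.25/1.5) = √45.83 ≈ 6.77 m/s.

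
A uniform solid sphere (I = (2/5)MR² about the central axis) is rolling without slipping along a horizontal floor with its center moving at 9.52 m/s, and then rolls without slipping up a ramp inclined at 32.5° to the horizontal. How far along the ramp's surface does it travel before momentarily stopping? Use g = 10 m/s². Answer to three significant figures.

With I = (2/5)MR², the ratio k = I/(MR²) is 0.4.
Since it rolls without slipping, ω = v/R and KE = ½Mv² + ½Iω² = ½(1+k)Mv² = (7/10)Mv².
Setting this equal to Mgh gives the vertical rise h = (1+k)v₀²/(2g) = 1.4×9.52²/(2×10) = 6.344 m.
The distance along the slope is d = h/sinθ = 6.344/sin32.5° ≈ 11.8 m.

d ≈ 11.8 m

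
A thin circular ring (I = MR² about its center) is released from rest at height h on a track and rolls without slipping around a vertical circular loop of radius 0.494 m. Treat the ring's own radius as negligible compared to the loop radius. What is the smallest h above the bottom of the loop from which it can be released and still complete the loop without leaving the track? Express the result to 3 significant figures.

h_min ≈ 1.48 m

With I = MR², the ratio k = I/(MR²) is 1.
At the top, contact is just lost when gravity alone supplies the centripetal force: Mg = Mv_top²/r, i.e. v_top² = gr.
With ω = v/R, the kinetic energy at speed v is ½(1+k)Mv² = Mv².
Energy conservation from release (height h) to the top (height 2r): Mgh = Mg(2r) + M·gr.
Thus h_min = 2r + (1+k)r/2 = r(2 + 2/2) = 0.494 × 3 ≈ 1.48 m.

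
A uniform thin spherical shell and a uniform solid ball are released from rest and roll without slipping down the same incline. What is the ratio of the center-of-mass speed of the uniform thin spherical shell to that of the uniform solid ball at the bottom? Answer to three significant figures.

Each satisfies Mgh = ½(1+k)Mv² with k = I/(MR²), so v ∝ 1/√(1+k).
For the uniform thin spherical shell k = 2/3; for the uniform solid ball k = 0.4.
v₁/v₂ = √((1+k₂)/(1+k₁)) = √(1.4/1.667) ≈ 0.917.

v_ratio ≈ 0.917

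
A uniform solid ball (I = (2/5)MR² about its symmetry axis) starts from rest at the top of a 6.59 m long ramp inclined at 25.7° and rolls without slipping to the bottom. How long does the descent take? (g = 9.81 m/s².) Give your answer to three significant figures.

t ≈ 2.08 s

For this body I = (2/5)MR², i.e. k = I/(MR²) = 0.4.
Along the incline Mg sinθ − f = Ma, and torque about the center fR = Iα = kMR²(a/R) gives f = kMa.
Hence a = g sinθ/(1+k) = 9.81×sin25.7°/1.4 = 3.039 m/s².
With constant a from rest, t = √(2L/a) = √(2·6.59/3.039) ≈ 2.08 s.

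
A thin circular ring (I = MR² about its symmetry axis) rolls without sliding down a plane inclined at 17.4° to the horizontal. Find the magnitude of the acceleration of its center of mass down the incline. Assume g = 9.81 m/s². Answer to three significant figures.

With I = MR², the ratio k = I/(MR²) is 1.
Translational: Mg sinθ − f = Ma. Rotational about the CM: fR = Iα = kMRa, so f = kMa.
Eliminating f: Mg sinθ = (1+k)Ma, so a = g sinθ/(1+k) = 9.81 × sin17.4° / 2 ≈ 1.47 m/s².

a ≈ 1.47 m/s²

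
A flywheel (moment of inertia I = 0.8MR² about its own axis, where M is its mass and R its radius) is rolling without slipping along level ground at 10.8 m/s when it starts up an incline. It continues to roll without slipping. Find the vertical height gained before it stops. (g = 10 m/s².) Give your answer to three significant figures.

For this body I = 0.8MR², i.e. k = I/(MR²) = 0.8.
The rolling condition ω = v/R makes the rotational term ½I(v/R)² = ½kMv², so KE_total = ½(1+k)Mv² = (9/10)Mv².
At the top the kinetic energy is zero, so (9/10)Mv₀² = Mgh.
Thus h = (1+k)v₀²/(2g) = 1.8 × 10.8² / (2 × 10) ≈ 10.5 m.

h ≈ 10.5 m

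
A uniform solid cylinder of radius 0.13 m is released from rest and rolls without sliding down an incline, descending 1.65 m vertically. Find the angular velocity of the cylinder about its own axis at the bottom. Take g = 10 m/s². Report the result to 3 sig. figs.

Here I = (1/2)MR², so the shape factor k = I/(MR²) = 0.5.
The rolling condition ω = v/R makes the rotational term ½I(v/R)² = ½kMv², so KE_total = ½(1+k)Mv² = (3/4)Mv².
Energy conservation Mgh = ½(1+k)Mv² gives v = √(2gh/(1+k)) = √(2 × 10 × 1.65 / 1.5) = 4.69 m/s.
Then ω = v/R = 4.69 / 0.13 ≈ 36.1 rad/s.

ω ≈ 36.1 rad/s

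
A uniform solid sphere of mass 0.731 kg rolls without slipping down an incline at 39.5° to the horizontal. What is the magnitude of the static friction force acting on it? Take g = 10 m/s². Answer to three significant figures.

f ≈ 1.33 N

For this body I = (2/5)MR², i.e. k = I/(MR²) = 0.4.
Newton's second law down the slope: Mg sinθ − f = Ma. The torque equation fR = Iα (with α = a/R) gives f = kMa.
Combining, a = g sinθ/(1+k) and f = kMa = kMg sinθ/(1+k).
f = 0.4 × 0.731 × 10 × sin39.5° / 1.4 ≈ 1.33 N.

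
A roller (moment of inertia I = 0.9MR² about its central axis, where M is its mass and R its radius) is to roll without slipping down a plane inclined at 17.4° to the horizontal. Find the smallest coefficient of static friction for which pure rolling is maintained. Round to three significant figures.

μ_min ≈ 0.148

Here I = 0.9MR², so the shape factor k = I/(MR²) = 0.9.
Translational: Mg sinθ − f = Ma. Rotational about the CM: fR = Iα = kMRa, so f = kMa.
These give a = g sinθ/(1+k) and the required friction f = kMg sinθ/(1+k).
The normal force is N = Mg cosθ, so μ_min = f/N = k tanθ/(1+k).
μ_min = 0.9 × tan17.4° / 1.9 ≈ 0.148.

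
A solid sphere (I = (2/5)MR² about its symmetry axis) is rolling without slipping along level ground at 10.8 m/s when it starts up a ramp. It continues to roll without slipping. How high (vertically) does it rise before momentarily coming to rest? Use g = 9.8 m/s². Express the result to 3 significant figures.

h ≈ 8.33 m

For this body I = (2/5)MR², i.e. k = I/(MR²) = 0.4.
Pure rolling means v = ωR; then KE = ½Mv² + ½I(v/R)² = ½(1+k)Mv² = (7/10)Mv².
All of this converts to potential energy at the highest point: (7/10)Mv₀² = Mgh.
Thus h = (1+k)v₀²/(2g) = 1.4 × 10.8² / (2 × 9.8) ≈ 8.33 m.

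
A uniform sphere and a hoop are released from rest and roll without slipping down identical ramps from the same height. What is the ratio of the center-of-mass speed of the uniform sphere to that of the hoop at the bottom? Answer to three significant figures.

Each satisfies Mgh = ½(1+k)Mv² with k = I/(MR²), so v ∝ 1/√(1+k).
For the uniform sphere k = 0.4; for the hoop k = 1.
v₁/v₂ = √((1+k₂)/(1+k₁)) = √(2/1.4) ≈ 1.20.

v_ratio ≈ 1.20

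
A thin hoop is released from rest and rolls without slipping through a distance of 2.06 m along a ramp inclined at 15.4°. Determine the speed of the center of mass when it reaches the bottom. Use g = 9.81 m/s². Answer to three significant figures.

v ≈ 2.32 m/s

For this body I = MR², i.e. k = I/(MR²) = 1.
The rolling condition ω = v/R makes the rotational term ½I(v/R)² = ½kMv², so KE_total = ½(1+k)Mv² = Mv².
The vertical drop is h = L sinθ = 2.06 × sin15.4° = 0.547 m.
Setting Mgh = Mv² gives v = √(2gh/(1+k)) = √(2·9.81·0.547/2) ≈ 2.32 m/s.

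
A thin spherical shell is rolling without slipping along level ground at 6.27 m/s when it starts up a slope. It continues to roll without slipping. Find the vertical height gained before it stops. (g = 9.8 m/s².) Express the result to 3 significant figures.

For this body I = (2/3)MR², i.e. k = I/(MR²) = 2/3.
Pure rolling means v = ωR; then KE = ½Mv² + ½I(v/R)² = ½(1+k)Mv² = (5/6)Mv².
At the top the kinetic energy is zero, so (5/6)Mv₀² = Mgh.
Thus h = (1+k)v₀²/(2g) = 1.667 × 6.27² / (2 × 9.8) ≈ 3.34 m.

h ≈ 3.34 m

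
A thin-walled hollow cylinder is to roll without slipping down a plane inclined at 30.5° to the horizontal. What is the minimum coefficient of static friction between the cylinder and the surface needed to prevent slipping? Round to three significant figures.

μ_min ≈ 0.295

The moment of inertia is MR², giving k ≡ I/(MR²) = 1.
Newton's second law down the slope: Mg sinθ − f = Ma. The torque equation fR = Iα (with α = a/R) gives f = kMa.
These give a = g sinθ/(1+k) and the required friction f = kMg sinθ/(1+k).
With N = Mg cosθ, the no-slip condition f ≤ μN gives μ_min = f/N = k tanθ/(1+k).
μ_min = 1 × tan30.5° / 2 ≈ 0.295.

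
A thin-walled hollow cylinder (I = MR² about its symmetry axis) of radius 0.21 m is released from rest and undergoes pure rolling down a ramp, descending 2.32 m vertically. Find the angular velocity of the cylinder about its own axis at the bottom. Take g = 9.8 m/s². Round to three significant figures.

ω ≈ 22.7 rad/s

For this body I = MR², i.e. k = I/(MR²) = 1.
Since it rolls without slipping, ω = v/R and KE = ½Mv² + ½Iω² = ½(1+k)Mv² = Mv².
Energy conservation Mgh = ½(1+k)Mv² gives v = √(2gh/(1+k)) = √(2 × 9.8 × 2.32 / 2) = 4.768 m/s.
The angular speed follows from ω = v/R = 4.768/0.21 ≈ 22.7 rad/s.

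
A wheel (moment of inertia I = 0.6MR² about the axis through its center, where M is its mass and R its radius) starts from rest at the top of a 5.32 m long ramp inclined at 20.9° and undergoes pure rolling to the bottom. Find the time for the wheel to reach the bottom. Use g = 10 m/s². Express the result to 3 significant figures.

With I = 0.6MR², the ratio k = I/(MR²) is 0.6.
Along the incline Mg sinθ − f = Ma, and torque about the center fR = Iα = kMR²(a/R) gives f = kMa.
Hence a = g sinθ/(1+k) = 10×sin20.9°/1.6 = 2.23 m/s².
Starting from rest, L = ½at², so t = √(2L/a) = √(2×5.32/2.23) ≈ 2.18 s.

t ≈ 2.18 s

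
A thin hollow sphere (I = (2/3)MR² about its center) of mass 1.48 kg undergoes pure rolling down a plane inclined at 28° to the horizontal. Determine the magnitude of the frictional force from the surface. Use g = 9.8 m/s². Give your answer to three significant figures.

f ≈ 2.72 N

With I = (2/3)MR², the ratio k = I/(MR²) is 2/3.
Along the incline Mg sinθ − f = Ma, and torque about the center fR = Iα = kMR²(a/R) gives f = kMa.
Combining, a = g sinθ/(1+k) and f = kMa = kMg sinθ/(1+k).
f = (2/3) × 1.48 × 9.8 × sin28° / 1.667 ≈ 2.72 N.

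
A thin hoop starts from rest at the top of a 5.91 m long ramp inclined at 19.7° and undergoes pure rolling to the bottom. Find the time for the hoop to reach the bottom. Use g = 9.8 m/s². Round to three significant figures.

t ≈ 2.68 s

For this body I = MR², i.e. k = I/(MR²) = 1.
Translational: Mg sinθ − f = Ma. Rotational about the CM: fR = Iα = kMRa, so f = kMa.
Hence a = g sinθ/(1+k) = 9.8×sin19.7°/2 = 1.652 m/s².
Starting from rest, L = ½at², so t = √(2L/a) = √(2×5.91/1.652) ≈ 2.68 s.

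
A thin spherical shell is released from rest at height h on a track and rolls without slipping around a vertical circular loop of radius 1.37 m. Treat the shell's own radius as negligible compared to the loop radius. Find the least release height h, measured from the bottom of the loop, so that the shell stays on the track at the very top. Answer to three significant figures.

h_min ≈ 3.88 m

Here I = (2/3)MR², so the shape factor k = I/(MR²) = 2/3.
At the top of the loop, the minimum-contact condition is Mg = Mv_top²/r, so v_top² = gr.
With ω = v/R, the kinetic energy at speed v is ½(1+k)Mv² = (5/6)Mv².
Energy conservation from release (height h) to the top (height 2r): Mgh = Mg(2r) + (5/6)M·gr.
Thus h_min = 2r + (1+k)r/2 = r(2 + 1.667/2) = 1.37 × 2.833 ≈ 3.88 m.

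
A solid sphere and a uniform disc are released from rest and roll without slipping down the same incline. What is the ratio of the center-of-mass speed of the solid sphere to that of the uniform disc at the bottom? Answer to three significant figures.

v_ratio ≈ 1.04

Each satisfies Mgh = ½(1+k)Mv² with k = I/(MR²), so v ∝ 1/√(1+k).
For the solid sphere k = 0.4; for the uniform disc k = 0.5.
v₁/v₂ = √((1+k₂)/(1+k₁)) = √(1.5/1.4) ≈ 1.04.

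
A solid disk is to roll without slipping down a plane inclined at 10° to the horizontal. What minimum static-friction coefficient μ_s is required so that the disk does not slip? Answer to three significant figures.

With I = (1/2)MR², the ratio k = I/(MR²) is 0.5.
Translational: Mg sinθ − f = Ma. Rotational about the CM: fR = Iα = kMRa, so f = kMa.
These give a = g sinθ/(1+k) and the required friction f = kMg sinθ/(1+k).
The normal force is N = Mg cosθ, so μ_min = f/N = k tanθ/(1+k).
μ_min = 0.5 × tan10° / 1.5 ≈ 0.0588.

μ_min ≈ 0.0588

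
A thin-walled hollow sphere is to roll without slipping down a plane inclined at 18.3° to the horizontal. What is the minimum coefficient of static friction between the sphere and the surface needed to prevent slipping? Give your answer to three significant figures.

The moment of inertia is (2/3)MR², giving k ≡ I/(MR²) = 2/3.
Newton's second law down the slope: Mg sinθ − f = Ma. The torque equation fR = Iα (with α = a/R) gives f = kMa.
These give a = g sinθ/(1+k) and the required friction f = kMg sinθ/(1+k).
With N = Mg cosθ, the no-slip condition f ≤ μN gives μ_min = f/N = k tanθ/(1+k).
μ_min = (2/3) × tan18.3° / 1.667 ≈ 0.132.

μ_min ≈ 0.132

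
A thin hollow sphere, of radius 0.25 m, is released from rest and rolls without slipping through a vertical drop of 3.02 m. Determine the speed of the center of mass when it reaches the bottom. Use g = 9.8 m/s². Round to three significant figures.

v ≈ 5.96 m/s

With I = (2/3)MR², the ratio k = I/(MR²) is 2/3.
Since it rolls without slipping, ω = v/R and KE = ½Mv² + ½Iω² = ½(1+k)Mv² = (5/6)Mv².
Setting Mgh = (5/6)Mv² gives v = √(2gh/(1+k)) = √(2·9.8·3.02/1.667) ≈ 5.96 m/s.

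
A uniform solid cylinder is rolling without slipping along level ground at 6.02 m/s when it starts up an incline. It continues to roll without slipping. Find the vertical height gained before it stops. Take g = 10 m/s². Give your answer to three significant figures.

h ≈ 2.72 m

The moment of inertia is (1/2)MR², giving k ≡ I/(MR²) = 0.5.
Pure rolling means v = ωR; then KE = ½Mv² + ½I(v/R)² = ½(1+k)Mv² = (3/4)Mv².
At the top the kinetic energy is zero, so (3/4)Mv₀² = Mgh.
Thus h = (1+k)v₀²/(2g) = 1.5 × 6.02² / (2 × 10) ≈ 2.72 m.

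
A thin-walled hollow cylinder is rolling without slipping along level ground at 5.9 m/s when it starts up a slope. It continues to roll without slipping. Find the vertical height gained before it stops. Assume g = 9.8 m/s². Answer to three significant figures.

The moment of inertia is MR², giving k ≡ I/(MR²) = 1.
Pure rolling means v = ωR; then KE = ½Mv² + ½I(v/R)² = ½(1+k)Mv² = Mv².
At the top the kinetic energy is zero, so Mv₀² = Mgh.
Thus h = (1+k)v₀²/(2g) = 2 × 5.9² / (2 × 9.8) ≈ 3.55 m.

h ≈ 3.55 m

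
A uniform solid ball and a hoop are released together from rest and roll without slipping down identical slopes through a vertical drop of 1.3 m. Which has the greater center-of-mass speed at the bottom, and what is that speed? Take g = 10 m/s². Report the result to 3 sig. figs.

For rolling without slipping, Mgh = ½(1+k)Mv² where k = I/(MR²), so v = √(2gh/(1+k)).
Uniform solid ball: k = 0.4, giving v = √(2×10×1.3/1.4) = 4.309 m/s.
Hoop: k = 1, giving v = √(2×10×1.3/2) = 3.606 m/s.
The smaller k wins: the uniform solid ball, at ≈ 4.31 m/s.

the uniform solid ball, at v ≈ 4.31 m/s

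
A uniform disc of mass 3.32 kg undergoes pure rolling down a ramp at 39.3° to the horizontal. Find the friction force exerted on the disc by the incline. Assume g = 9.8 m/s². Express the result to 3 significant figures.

The moment of inertia is (1/2)MR², giving k ≡ I/(MR²) = 0.5.
Translational: Mg sinθ − f = Ma. Rotational about the CM: fR = Iα = kMRa, so f = kMa.
Combining, a = g sinθ/(1+k) and f = kMa = kMg sinθ/(1+k).
f = 0.5 × 3.32 × 9.8 × sin39.3° / 1.5 ≈ 6.87 N.

f ≈ 6.87 N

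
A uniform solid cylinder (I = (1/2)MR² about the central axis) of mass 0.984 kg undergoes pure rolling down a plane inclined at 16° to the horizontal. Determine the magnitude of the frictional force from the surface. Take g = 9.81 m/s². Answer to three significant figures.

f ≈ 0.887 N

Here I = (1/2)MR², so the shape factor k = I/(MR²) = 0.5.
Translational: Mg sinθ − f = Ma. Rotational about the CM: fR = Iα = kMRa, so f = kMa.
Combining, a = g sinθ/(1+k) and f = kMa = kMg sinθ/(1+k).
f = 0.5 × 0.984 × 9.81 × sin16° / 1.5 ≈ 0.887 N.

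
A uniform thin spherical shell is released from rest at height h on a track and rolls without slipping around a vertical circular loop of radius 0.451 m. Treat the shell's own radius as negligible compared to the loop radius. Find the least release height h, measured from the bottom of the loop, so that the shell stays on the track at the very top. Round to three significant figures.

With I = (2/3)MR², the ratio k = I/(MR²) is 2/3.
At the top of the loop, the minimum-contact condition is Mg = Mv_top²/r, so v_top² = gr.
With ω = v/R, the kinetic energy at speed v is ½(1+k)Mv² = (5/6)Mv².
Energy conservation from release (height h) to the top (height 2r): Mgh = Mg(2r) + (5/6)M·gr.
Thus h_min = 2r + (1+k)r/2 = r(2 + 1.667/2) = 0.451 × 2.833 ≈ 1.28 m.

h_min ≈ 1.28 m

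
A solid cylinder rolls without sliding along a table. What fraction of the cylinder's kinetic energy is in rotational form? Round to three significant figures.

With I = (1/2)MR², the ratio k = I/(MR²) is 0.5.
Since ω = v/R, the translational part is ½Mv² and the rotational part is ½I(v/R)² = ½kMv²; the total is ½(1+k)Mv².
The rotational fraction is therefore k/(1+k) = 0.5/1.5 ≈ 0.333.

fraction ≈ 0.333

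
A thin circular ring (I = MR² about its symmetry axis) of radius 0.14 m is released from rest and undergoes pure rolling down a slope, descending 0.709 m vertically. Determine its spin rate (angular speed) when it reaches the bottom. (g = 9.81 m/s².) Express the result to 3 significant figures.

ω ≈ 18.8 rad/s

With I = MR², the ratio k = I/(MR²) is 1.
Pure rolling means v = ωR; then KE = ½Mv² + ½I(v/R)² = ½(1+k)Mv² = Mv².
Energy conservation Mgh = ½(1+k)Mv² gives v = √(2gh/(1+k)) = √(2 × 9.81 × 0.709 / 2) = 2.637 m/s.
Then ω = v/R = 2.637 / 0.14 ≈ 18.8 rad/s.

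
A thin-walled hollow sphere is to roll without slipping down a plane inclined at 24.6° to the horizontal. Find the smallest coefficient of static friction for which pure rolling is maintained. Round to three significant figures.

Here I = (2/3)MR², so the shape factor k = I/(MR²) = 2/3.
Along the incline Mg sinθ − f = Ma, and torque about the center fR = Iα = kMR²(a/R) gives f = kMa.
These give a = g sinθ/(1+k) and the required friction f = kMg sinθ/(1+k).
The normal force is N = Mg cosθ, so μ_min = f/N = k tanθ/(1+k).
μ_min = (2/3) × tan24.6° / 1.667 ≈ 0.183.

μ_min ≈ 0.183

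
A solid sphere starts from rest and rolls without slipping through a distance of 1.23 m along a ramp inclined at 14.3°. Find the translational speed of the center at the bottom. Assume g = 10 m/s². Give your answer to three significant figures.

v ≈ 2.08 m/s

The moment of inertia is (2/5)MR², giving k ≡ I/(MR²) = 0.4.
Pure rolling means v = ωR; then KE = ½Mv² + ½I(v/R)² = ½(1+k)Mv² = (7/10)Mv².
The vertical drop is h = L sinθ = 1.23 × sin14.3° = 0.3038 m.
Energy conservation: Mgh = (7/10)Mv², so v = √(2gh/(1+k)) = √(2 × 10 × 0.3038 / 1.4) ≈ 2.08 m/s.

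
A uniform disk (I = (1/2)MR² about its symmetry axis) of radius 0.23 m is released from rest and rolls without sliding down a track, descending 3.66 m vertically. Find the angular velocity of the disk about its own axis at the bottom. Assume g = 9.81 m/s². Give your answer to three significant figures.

Here I = (1/2)MR², so the shape factor k = I/(MR²) = 0.5.
Rolling without slipping gives ω = v/R, so the total kinetic energy is ½Mv² + ½Iω² = ½(1+k)Mv² = (3/4)Mv².
Energy conservation Mgh = ½(1+k)Mv² gives v = √(2gh/(1+k)) = √(2 × 9.81 × 3.66 / 1.5) = 6.919 m/s.
The angular speed follows from ω = v/R = 6.919/0.23 ≈ 30.1 rad/s.

ω ≈ 30.1 rad/s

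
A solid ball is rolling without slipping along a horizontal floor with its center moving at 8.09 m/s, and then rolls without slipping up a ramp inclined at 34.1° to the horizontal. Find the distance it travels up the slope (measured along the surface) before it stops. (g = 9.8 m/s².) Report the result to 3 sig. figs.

d ≈ 8.34 m

For this body I = (2/5)MR², i.e. k = I/(MR²) = 0.4.
Since it rolls without slipping, ω = v/R and KE = ½Mv² + ½Iω² = ½(1+k)Mv² = (7/10)Mv².
Setting this equal to Mgh gives the vertical rise h = (1+k)v₀²/(2g) = 1.4×8.09²/(2×9.8) = 4.675 m.
Along the incline, d = h/sinθ = 4.675/sin34.1° ≈ 8.34 m.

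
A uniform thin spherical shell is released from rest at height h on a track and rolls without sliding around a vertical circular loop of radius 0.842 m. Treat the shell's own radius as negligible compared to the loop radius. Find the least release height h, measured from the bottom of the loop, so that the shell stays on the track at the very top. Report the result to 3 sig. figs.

The moment of inertia is (2/3)MR², giving k ≡ I/(MR²) = 2/3.
At the top, contact is just lost when gravity alone supplies the centripetal force: Mg = Mv_top²/r, i.e. v_top² = gr.
With ω = v/R, the kinetic energy at speed v is ½(1+k)Mv² = (5/6)Mv².
Energy conservation from release (height h) to the top (height 2r): Mgh = Mg(2r) + (5/6)M·gr.
Thus h_min = 2r + (1+k)r/2 = r(2 + 1.667/2) = 0.842 × 2.833 ≈ 2.39 m.

h_min ≈ 2.39 m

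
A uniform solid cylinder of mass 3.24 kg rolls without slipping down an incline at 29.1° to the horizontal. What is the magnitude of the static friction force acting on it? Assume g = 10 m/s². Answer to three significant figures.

f ≈ 5.25 N

For this body I = (1/2)MR², i.e. k = I/(MR²) = 0.5.
Newton's second law down the slope: Mg sinθ − f = Ma. The torque equation fR = Iα (with α = a/R) gives f = kMa.
Combining, a = g sinθ/(1+k) and f = kMa = kMg sinθ/(1+k).
f = 0.5 × 3.24 × 10 × sin29.1° / 1.5 ≈ 5.25 N.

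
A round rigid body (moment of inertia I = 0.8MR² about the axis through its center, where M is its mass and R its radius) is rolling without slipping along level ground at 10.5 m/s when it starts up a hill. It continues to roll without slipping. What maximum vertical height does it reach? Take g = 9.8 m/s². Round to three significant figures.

h ≈ 10.1 m

The moment of inertia is 0.8MR², giving k ≡ I/(MR²) = 0.8.
Pure rolling means v = ωR; then KE = ½Mv² + ½I(v/R)² = ½(1+k)Mv² = (9/10)Mv².
All of this converts to potential energy at the highest point: (9/10)Mv₀² = Mgh.
Thus h = (1+k)v₀²/(2g) = 1.8 × 10.5² / (2 × 9.8) ≈ 10.1 m.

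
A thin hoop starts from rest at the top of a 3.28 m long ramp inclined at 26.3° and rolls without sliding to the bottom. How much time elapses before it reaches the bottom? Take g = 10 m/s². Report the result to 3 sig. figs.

t ≈ 1.72 s

With I = MR², the ratio k = I/(MR²) is 1.
Along the incline Mg sinθ − f = Ma, and torque about the center fR = Iα = kMR²(a/R) gives f = kMa.
Hence a = g sinθ/(1+k) = 10×sin26.3°/2 = 2.215 m/s².
With constant a from rest, t = √(2L/a) = √(2·3.28/2.215) ≈ 1.72 s.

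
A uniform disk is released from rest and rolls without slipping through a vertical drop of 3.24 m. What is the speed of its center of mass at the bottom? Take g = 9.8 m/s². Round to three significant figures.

With I = (1/2)MR², the ratio k = I/(MR²) is 0.5.
Pure rolling means v = ωR; then KE = ½Mv² + ½I(v/R)² = ½(1+k)Mv² = (3/4)Mv².
Setting Mgh = (3/4)Mv² gives v = √(2gh/(1+k)) = √(2·9.8·3.24/1.5) ≈ 6.51 m/s.

v ≈ 6.51 m/s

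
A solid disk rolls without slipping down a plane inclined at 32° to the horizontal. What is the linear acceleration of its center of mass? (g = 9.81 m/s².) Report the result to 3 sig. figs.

a ≈ 3.47 m/s²

For this body I = (1/2)MR², i.e. k = I/(MR²) = 0.5.
Along the incline Mg sinθ − f = Ma, and torque about the center fR = Iα = kMR²(a/R) gives f = kMa.
Eliminating f: Mg sinθ = (1+k)Ma, so a = g sinθ/(1+k) = 9.81 × sin32° / 1.5 ≈ 3.47 m/s².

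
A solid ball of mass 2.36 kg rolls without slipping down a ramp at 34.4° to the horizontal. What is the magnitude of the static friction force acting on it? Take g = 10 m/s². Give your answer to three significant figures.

f ≈ 3.81 N

The moment of inertia is (2/5)MR², giving k ≡ I/(MR²) = 0.4.
Translational: Mg sinθ − f = Ma. Rotational about the CM: fR = Iα = kMRa, so f = kMa.
Combining, a = g sinθ/(1+k) and f = kMa = kMg sinθ/(1+k).
f = 0.4 × 2.36 × 10 × sin34.4° / 1.4 ≈ 3.81 N.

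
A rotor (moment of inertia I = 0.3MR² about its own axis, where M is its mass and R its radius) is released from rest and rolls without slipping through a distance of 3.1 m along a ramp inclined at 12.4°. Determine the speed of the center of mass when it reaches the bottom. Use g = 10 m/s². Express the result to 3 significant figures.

v ≈ 3.20 m/s

With I = 0.3MR², the ratio k = I/(MR²) is 0.3.
The rolling condition ω = v/R makes the rotational term ½I(v/R)² = ½kMv², so KE_total = ½(1+k)Mv² = (13/20)Mv².
The vertical drop is h = L sinθ = 3.1 × sin12.4° = 0.6657 m.
Energy conservation: Mgh = (13/20)Mv², so v = √(2gh/(1+k)) = √(2 × 10 × 0.6657 / 1.3) ≈ 3.20 m/s.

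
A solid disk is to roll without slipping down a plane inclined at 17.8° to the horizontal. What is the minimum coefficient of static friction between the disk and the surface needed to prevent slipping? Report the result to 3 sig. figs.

With I = (1/2)MR², the ratio k = I/(MR²) is 0.5.
Translational: Mg sinθ − f = Ma. Rotational about the CM: fR = Iα = kMRa, so f = kMa.
These give a = g sinθ/(1+k) and the required friction f = kMg sinθ/(1+k).
The normal force is N = Mg cosθ, so μ_min = f/N = k tanθ/(1+k).
μ_min = 0.5 × tan17.8° / 1.5 ≈ 0.107.

μ_min ≈ 0.107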